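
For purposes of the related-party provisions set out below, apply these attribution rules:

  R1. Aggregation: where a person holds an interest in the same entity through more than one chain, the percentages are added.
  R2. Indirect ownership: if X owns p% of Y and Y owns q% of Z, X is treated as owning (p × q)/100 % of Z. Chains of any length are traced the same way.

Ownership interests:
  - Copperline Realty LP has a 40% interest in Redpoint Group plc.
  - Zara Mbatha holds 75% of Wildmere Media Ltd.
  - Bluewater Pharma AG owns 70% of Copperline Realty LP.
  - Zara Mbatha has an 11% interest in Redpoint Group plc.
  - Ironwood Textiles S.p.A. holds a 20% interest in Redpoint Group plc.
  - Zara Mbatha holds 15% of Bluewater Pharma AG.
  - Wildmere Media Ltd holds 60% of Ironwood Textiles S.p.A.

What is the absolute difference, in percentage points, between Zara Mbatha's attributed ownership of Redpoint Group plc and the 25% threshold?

Chain via Bluewater Pharma AG → Copperline Realty LP (R2): 15% × 70% × 40% = 4.2% of Redpoint Group plc.
Chain via Wildmere Media Ltd → Ironwood Textiles S.p.A. (R2): 75% × 60% × 20% = 9% of Redpoint Group plc.
Direct interest in Redpoint Group plc: 11%.
Aggregating (R1): 4.2% + 9% + 11% = 24.2%.
24.2% falls short of the 25% threshold by 0.8 percentage points.

0.8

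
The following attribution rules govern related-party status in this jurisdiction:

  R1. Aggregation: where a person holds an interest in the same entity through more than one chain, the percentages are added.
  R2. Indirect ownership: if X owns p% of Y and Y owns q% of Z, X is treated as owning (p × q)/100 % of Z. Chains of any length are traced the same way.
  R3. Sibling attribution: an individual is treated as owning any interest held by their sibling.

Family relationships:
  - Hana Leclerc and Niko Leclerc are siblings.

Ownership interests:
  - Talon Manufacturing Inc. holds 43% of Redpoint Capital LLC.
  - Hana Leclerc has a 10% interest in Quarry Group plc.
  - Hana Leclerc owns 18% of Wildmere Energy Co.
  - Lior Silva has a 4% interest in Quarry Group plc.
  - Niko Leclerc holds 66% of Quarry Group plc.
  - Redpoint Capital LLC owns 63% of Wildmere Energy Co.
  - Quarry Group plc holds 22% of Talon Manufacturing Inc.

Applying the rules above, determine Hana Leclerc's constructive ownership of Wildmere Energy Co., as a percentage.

By sibling attribution (R3), Hana Leclerc is treated as also owning Niko Leclerc's interest in Quarry Group plc, giving 10% + 66% = 76%.
Chain via Quarry Group plc → Talon Manufacturing Inc. → Redpoint Capital LLC (R2): 76% × 22% × 43% × 63% = 4.529448% of Wildmere Energy Co.
Direct interest in Wildmere Energy Co: 18%.
Aggregating (R1): 4.529448% + 18% = 22.529448%.

22.529448%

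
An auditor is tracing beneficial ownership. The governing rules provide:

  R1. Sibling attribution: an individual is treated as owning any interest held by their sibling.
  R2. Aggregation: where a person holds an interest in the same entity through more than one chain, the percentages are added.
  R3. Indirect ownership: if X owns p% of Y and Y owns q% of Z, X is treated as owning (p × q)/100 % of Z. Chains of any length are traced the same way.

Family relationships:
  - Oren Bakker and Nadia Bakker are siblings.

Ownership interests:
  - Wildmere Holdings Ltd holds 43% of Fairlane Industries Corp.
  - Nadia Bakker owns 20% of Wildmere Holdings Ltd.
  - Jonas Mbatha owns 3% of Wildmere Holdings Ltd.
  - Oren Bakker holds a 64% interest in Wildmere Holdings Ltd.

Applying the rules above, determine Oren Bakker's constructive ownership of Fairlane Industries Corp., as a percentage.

36.12%

By sibling attribution (R1), Oren Bakker is treated as also owning Nadia Bakker's interest in Wildmere Holdings Ltd, giving 64% + 20% = 84%.
Chain via Wildmere Holdings Ltd (R3): 84% × 43% = 36.12% of Fairlane Industries Corp.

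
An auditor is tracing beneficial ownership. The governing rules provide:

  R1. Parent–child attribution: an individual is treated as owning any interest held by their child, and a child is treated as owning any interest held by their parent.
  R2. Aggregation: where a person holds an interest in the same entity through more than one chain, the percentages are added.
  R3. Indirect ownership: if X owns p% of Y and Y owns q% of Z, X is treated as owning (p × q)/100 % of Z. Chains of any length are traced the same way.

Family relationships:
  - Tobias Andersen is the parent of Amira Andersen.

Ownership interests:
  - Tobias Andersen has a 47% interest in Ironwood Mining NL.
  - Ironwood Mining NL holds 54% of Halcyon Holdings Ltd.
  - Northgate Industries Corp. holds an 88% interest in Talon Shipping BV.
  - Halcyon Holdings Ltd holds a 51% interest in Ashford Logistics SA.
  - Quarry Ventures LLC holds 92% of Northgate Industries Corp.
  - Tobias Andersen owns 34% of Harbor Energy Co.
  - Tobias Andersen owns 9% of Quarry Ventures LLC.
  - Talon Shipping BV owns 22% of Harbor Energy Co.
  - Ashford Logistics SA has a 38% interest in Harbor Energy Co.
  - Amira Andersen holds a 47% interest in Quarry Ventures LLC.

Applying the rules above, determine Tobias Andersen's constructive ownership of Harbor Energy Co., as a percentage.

By parent–child attribution (R1), Tobias Andersen is treated as also owning Amira Andersen's interest in Quarry Ventures LLC, giving 9% + 47% = 56%.
Chain via Quarry Ventures LLC → Northgate Industries Corp. → Talon Shipping BV (R3): 56% × 92% × 88% × 22% = 9.974272% of Harbor Energy Co.
Chain via Ironwood Mining NL → Halcyon Holdings Ltd → Ashford Logistics SA (R3): 47% × 54% × 51% × 38% = 4.918644% of Harbor Energy Co.
Direct interest in Harbor Energy Co: 34%.
Aggregating (R2): 9.974272% + 4.918644% + 34% = 48.892916%.

48.892916%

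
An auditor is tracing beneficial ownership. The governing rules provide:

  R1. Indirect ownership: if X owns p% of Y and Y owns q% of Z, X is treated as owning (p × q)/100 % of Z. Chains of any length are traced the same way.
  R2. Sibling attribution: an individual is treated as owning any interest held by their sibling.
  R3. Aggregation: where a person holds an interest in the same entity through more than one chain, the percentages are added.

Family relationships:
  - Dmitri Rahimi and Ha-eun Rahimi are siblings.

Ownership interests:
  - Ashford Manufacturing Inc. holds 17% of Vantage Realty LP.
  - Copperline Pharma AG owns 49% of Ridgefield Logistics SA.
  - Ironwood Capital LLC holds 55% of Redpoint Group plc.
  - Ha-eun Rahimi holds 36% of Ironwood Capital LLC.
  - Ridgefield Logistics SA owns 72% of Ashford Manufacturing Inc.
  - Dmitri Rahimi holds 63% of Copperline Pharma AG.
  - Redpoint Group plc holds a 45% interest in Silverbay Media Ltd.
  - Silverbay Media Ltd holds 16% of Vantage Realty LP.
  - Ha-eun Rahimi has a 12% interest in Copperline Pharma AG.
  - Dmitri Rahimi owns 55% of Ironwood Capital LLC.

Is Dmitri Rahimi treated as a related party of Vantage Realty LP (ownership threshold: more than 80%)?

By sibling attribution (R2), Dmitri Rahimi is treated as also owning Ha-eun Rahimi's interest in Ironwood Capital LLC, giving 55% + 36% = 91%.
By sibling attribution (R2), Dmitri Rahimi is treated as also owning Ha-eun Rahimi's interest in Copperline Pharma AG, giving 63% + 12% = 75%.
Chain via Ironwood Capital LLC → Redpoint Group plc → Silverbay Media Ltd (R1): 91% × 55% × 45% × 16% = 3.6036% of Vantage Realty LP.
Chain via Copperline Pharma AG → Ridgefield Logistics SA → Ashford Manufacturing Inc. (R1): 75% × 49% × 72% × 17% = 4.4982% of Vantage Realty LP.
Aggregating (R3): 3.6036% + 4.4982% = 8.1018%.
8.1018% does not exceed the 80% threshold, so Dmitri is not a related party to Vantage Realty LP.

No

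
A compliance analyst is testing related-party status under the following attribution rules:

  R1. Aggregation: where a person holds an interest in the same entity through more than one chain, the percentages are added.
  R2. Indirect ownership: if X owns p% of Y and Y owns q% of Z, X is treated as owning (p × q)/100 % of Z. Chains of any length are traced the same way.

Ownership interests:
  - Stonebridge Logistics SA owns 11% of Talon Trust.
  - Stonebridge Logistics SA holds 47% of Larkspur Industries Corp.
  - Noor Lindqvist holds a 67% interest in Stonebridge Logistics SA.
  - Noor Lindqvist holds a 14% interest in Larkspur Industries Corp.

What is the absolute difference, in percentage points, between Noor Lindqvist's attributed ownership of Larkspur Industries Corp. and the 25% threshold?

Chain via Stonebridge Logistics SA (R2): 67% × 47% = 31.49% of Larkspur Industries Corp.
Direct interest in Larkspur Industries Corp: 14%.
Aggregating (R1): 31.49% + 14% = 45.49%.
45.49% exceeds the 25% threshold by 20.49 percentage points.

20.49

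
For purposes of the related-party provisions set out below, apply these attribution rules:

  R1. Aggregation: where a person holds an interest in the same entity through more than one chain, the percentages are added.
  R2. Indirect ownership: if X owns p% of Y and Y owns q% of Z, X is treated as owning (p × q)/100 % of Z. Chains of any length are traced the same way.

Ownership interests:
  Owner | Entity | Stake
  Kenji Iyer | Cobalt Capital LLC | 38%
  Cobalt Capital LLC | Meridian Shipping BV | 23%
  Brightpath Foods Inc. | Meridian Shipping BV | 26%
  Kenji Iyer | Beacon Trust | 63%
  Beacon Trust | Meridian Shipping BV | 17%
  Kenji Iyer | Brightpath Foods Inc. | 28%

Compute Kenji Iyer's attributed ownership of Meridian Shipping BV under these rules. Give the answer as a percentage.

26.73%

Chain via Beacon Trust (R2): 63% × 17% = 10.71% of Meridian Shipping BV.
Chain via Cobalt Capital LLC (R2): 38% × 23% = 8.74% of Meridian Shipping BV.
Chain via Brightpath Foods Inc. (R2): 28% × 26% = 7.28% of Meridian Shipping BV.
Aggregating (R1): 10.71% + 8.74% + 7.28% = 26.73%.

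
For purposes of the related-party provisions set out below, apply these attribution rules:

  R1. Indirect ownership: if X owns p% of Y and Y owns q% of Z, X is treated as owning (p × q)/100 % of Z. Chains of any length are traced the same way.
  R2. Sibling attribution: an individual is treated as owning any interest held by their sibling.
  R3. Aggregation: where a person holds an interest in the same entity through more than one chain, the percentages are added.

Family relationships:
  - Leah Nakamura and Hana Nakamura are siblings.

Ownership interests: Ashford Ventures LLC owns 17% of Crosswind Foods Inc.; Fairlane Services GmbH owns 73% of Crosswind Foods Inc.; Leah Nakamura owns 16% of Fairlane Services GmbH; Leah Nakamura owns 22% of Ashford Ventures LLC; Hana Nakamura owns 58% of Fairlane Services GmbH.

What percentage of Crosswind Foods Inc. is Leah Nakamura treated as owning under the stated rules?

57.76%

By sibling attribution (R2), Leah Nakamura is treated as also owning Hana Nakamura's interest in Fairlane Services GmbH, giving 16% + 58% = 74%.
Chain via Ashford Ventures LLC (R1): 22% × 17% = 3.74% of Crosswind Foods Inc.
Chain via Fairlane Services GmbH (R1): 74% × 73% = 54.02% of Crosswind Foods Inc.
Aggregating (R3): 3.74% + 54.02% = 57.76%.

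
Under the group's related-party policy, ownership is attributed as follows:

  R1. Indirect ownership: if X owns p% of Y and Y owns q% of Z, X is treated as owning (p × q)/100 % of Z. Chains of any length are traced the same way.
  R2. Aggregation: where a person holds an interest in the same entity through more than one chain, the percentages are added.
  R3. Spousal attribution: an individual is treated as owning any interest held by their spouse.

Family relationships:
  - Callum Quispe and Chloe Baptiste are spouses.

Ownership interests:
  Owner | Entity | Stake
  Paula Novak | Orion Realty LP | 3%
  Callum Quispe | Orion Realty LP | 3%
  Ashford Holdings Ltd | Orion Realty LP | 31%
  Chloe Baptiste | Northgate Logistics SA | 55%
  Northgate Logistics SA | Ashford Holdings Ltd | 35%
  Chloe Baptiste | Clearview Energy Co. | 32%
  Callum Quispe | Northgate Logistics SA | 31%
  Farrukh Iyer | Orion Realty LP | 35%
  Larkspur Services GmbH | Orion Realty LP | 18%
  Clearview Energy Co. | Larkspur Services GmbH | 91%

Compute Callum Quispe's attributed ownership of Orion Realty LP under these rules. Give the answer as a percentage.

By spousal attribution (R3), Callum Quispe is treated as also owning Chloe Baptiste's interest in Northgate Logistics SA, giving 31% + 55% = 86%.
By spousal attribution (R3), Callum Quispe is treated as owning Chloe Baptiste's 32% interest in Clearview Energy Co.
Chain via Northgate Logistics SA → Ashford Holdings Ltd (R1): 86% × 35% × 31% = 9.331% of Orion Realty LP.
Direct interest in Orion Realty LP: 3%.
Chain via Clearview Energy Co. → Larkspur Services GmbH (R1): 32% × 91% × 18% = 5.2416% of Orion Realty LP.
Aggregating (R2): 9.331% + 3% + 5.2416% = 17.5726%.

17.5726%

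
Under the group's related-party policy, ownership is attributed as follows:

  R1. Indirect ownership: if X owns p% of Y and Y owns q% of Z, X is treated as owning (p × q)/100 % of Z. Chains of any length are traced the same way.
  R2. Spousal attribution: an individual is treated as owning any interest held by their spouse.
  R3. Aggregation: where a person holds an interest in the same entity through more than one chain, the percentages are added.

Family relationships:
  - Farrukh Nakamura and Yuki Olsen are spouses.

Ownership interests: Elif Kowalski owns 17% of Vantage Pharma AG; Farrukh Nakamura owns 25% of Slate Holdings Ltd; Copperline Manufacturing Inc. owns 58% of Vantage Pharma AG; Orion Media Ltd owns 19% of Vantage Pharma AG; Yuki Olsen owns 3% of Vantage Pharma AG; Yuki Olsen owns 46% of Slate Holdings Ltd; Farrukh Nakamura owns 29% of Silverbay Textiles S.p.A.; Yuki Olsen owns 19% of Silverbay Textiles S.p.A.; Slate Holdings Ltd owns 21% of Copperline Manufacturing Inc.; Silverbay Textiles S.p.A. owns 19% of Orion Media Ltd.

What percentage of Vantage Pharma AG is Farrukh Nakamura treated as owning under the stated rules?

13.3806%

By spousal attribution (R2), Farrukh Nakamura is treated as also owning Yuki Olsen's interest in Silverbay Textiles S.p.A, giving 29% + 19% = 48%.
By spousal attribution (R2), Farrukh Nakamura is treated as also owning Yuki Olsen's interest in Slate Holdings Ltd, giving 25% + 46% = 71%.
By spousal attribution (R2), Farrukh Nakamura is treated as owning Yuki Olsen's 3% interest in Vantage Pharma AG.
Chain via Silverbay Textiles S.p.A. → Orion Media Ltd (R1): 48% × 19% × 19% = 1.7328% of Vantage Pharma AG.
Chain via Slate Holdings Ltd → Copperline Manufacturing Inc. (R1): 71% × 21% × 58% = 8.6478% of Vantage Pharma AG.
Direct interest in Vantage Pharma AG: 3%.
Aggregating (R3): 1.7328% + 8.6478% + 3% = 13.3806%.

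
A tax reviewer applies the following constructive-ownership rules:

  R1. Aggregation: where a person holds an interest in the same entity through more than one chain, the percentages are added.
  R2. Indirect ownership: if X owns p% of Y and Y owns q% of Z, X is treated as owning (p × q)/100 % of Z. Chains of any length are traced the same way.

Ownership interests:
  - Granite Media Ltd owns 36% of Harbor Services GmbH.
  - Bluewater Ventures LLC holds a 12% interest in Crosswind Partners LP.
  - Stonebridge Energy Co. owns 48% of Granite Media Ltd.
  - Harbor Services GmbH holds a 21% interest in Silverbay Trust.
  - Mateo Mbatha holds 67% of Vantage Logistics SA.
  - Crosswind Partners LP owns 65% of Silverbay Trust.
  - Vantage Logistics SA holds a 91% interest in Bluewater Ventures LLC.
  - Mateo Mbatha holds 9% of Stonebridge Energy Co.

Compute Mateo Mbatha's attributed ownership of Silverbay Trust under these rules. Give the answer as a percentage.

Chain via Stonebridge Energy Co. → Granite Media Ltd → Harbor Services GmbH (R2): 9% × 48% × 36% × 21% = 0.326592% of Silverbay Trust.
Chain via Vantage Logistics SA → Bluewater Ventures LLC → Crosswind Partners LP (R2): 67% × 91% × 12% × 65% = 4.75566% of Silverbay Trust.
Aggregating (R1): 0.326592% + 4.75566% = 5.082252%.

5.082252%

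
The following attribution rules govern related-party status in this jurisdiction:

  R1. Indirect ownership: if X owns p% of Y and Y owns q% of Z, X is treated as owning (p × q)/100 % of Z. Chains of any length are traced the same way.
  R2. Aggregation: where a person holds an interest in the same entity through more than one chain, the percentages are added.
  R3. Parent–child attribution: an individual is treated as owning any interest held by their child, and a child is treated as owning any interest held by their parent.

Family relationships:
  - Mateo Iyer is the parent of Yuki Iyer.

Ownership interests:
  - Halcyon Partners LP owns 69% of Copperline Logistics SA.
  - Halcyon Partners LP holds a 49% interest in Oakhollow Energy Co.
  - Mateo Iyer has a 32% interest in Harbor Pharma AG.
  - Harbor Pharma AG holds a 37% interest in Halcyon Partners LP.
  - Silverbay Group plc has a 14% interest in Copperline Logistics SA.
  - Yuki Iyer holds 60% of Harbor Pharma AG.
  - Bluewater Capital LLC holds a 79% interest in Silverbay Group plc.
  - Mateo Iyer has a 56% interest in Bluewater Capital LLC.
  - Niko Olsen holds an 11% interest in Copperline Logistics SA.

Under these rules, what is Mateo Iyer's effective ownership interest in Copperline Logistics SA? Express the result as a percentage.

By parent–child attribution (R3), Mateo Iyer is treated as also owning Yuki Iyer's interest in Harbor Pharma AG, giving 32% + 60% = 92%.
Chain via Bluewater Capital LLC → Silverbay Group plc (R1): 56% × 79% × 14% = 6.1936% of Copperline Logistics SA.
Chain via Harbor Pharma AG → Halcyon Partners LP (R1): 92% × 37% × 69% = 23.4876% of Copperline Logistics SA.
Aggregating (R2): 6.1936% + 23.4876% = 29.6812%.

29.6812%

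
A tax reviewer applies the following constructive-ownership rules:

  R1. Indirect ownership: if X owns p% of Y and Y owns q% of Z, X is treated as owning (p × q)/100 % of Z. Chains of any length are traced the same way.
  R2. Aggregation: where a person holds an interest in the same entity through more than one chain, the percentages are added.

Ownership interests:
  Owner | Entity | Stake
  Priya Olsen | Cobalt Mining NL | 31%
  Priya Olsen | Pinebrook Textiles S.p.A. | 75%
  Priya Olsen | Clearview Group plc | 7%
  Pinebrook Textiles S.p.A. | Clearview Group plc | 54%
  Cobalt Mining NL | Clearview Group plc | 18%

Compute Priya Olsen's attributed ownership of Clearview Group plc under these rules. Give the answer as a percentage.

Chain via Cobalt Mining NL (R1): 31% × 18% = 5.58% of Clearview Group plc.
Chain via Pinebrook Textiles S.p.A. (R1): 75% × 54% = 40.5% of Clearview Group plc.
Direct interest in Clearview Group plc: 7%.
Aggregating (R2): 5.58% + 40.5% + 7% = 53.08%.

53.08%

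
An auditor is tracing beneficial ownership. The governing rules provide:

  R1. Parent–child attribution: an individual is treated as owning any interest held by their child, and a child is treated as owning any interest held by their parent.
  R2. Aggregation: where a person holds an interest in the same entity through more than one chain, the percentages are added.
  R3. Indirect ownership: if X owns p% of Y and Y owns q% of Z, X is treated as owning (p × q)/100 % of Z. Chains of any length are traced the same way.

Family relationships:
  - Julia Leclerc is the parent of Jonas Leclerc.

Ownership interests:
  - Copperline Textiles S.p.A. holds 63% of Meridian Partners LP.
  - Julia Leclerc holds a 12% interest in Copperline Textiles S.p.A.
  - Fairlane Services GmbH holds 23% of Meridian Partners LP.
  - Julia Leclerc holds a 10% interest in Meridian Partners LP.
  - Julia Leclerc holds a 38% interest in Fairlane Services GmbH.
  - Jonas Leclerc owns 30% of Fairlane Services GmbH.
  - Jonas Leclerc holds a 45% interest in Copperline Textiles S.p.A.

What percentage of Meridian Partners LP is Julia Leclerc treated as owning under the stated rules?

By parent–child attribution (R1), Julia Leclerc is treated as also owning Jonas Leclerc's interest in Copperline Textiles S.p.A, giving 12% + 45% = 57%.
By parent–child attribution (R1), Julia Leclerc is treated as also owning Jonas Leclerc's interest in Fairlane Services GmbH, giving 38% + 30% = 68%.
Chain via Copperline Textiles S.p.A. (R3): 57% × 63% = 35.91% of Meridian Partners LP.
Chain via Fairlane Services GmbH (R3): 68% × 23% = 15.64% of Meridian Partners LP.
Direct interest in Meridian Partners LP: 10%.
Aggregating (R2): 35.91% + 15.64% + 10% = 61.55%.

61.55%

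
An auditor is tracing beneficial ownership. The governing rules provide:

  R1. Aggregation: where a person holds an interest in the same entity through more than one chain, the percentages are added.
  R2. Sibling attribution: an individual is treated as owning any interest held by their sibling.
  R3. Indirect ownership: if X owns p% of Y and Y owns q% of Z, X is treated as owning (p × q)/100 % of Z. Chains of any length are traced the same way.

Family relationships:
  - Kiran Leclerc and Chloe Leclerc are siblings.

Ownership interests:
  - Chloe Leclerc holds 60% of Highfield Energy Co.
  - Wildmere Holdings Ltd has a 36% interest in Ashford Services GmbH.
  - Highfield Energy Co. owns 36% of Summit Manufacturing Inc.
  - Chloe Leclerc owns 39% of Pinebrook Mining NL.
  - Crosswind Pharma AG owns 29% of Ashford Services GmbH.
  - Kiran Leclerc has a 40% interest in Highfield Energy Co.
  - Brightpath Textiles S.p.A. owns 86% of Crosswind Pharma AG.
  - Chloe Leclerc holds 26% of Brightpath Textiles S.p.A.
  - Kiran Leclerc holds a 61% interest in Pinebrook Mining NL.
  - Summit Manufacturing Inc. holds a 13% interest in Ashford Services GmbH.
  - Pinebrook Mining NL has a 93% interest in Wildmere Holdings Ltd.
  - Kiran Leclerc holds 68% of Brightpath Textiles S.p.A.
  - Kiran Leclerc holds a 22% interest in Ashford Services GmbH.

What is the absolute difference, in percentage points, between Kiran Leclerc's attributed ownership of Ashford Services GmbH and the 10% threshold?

73.6036

By sibling attribution (R2), Kiran Leclerc is treated as also owning Chloe Leclerc's interest in Pinebrook Mining NL, giving 61% + 39% = 100%.
By sibling attribution (R2), Kiran Leclerc is treated as also owning Chloe Leclerc's interest in Brightpath Textiles S.p.A, giving 68% + 26% = 94%.
By sibling attribution (R2), Kiran Leclerc is treated as also owning Chloe Leclerc's interest in Highfield Energy Co, giving 40% + 60% = 100%.
Chain via Pinebrook Mining NL → Wildmere Holdings Ltd (R3): 100% × 93% × 36% = 33.48% of Ashford Services GmbH.
Chain via Brightpath Textiles S.p.A. → Crosswind Pharma AG (R3): 94% × 86% × 29% = 23.4436% of Ashford Services GmbH.
Chain via Highfield Energy Co. → Summit Manufacturing Inc. (R3): 100% × 36% × 13% = 4.68% of Ashford Services GmbH.
Direct interest in Ashford Services GmbH: 22%.
Aggregating (R1): 33.48% + 23.4436% + 4.68% + 22% = 83.6036%.
83.6036% exceeds the 10% threshold by 73.6036 percentage points.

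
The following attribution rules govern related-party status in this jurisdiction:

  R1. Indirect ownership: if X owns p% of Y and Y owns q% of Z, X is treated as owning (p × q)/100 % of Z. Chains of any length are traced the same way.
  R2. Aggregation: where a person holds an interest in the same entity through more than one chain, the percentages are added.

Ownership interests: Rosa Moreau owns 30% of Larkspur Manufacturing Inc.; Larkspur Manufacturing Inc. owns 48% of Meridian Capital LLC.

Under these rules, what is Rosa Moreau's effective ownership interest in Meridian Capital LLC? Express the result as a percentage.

Chain via Larkspur Manufacturing Inc. (R1): 30% × 48% = 14.4% of Meridian Capital LLC.

14.4%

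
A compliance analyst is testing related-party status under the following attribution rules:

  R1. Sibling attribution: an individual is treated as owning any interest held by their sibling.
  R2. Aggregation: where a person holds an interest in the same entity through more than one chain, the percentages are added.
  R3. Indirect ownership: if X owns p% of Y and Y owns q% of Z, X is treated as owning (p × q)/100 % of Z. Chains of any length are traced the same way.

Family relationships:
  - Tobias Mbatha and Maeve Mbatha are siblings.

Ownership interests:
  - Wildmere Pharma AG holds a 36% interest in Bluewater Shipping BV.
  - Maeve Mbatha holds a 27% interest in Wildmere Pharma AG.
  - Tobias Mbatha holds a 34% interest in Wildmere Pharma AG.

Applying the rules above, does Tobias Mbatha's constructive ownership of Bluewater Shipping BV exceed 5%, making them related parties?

By sibling attribution (R1), Tobias Mbatha is treated as also owning Maeve Mbatha's interest in Wildmere Pharma AG, giving 34% + 27% = 61%.
Chain via Wildmere Pharma AG (R3): 61% × 36% = 21.96% of Bluewater Shipping BV.
21.96% exceeds the 5% threshold, so Tobias is a related party to Bluewater Shipping BV.

Yes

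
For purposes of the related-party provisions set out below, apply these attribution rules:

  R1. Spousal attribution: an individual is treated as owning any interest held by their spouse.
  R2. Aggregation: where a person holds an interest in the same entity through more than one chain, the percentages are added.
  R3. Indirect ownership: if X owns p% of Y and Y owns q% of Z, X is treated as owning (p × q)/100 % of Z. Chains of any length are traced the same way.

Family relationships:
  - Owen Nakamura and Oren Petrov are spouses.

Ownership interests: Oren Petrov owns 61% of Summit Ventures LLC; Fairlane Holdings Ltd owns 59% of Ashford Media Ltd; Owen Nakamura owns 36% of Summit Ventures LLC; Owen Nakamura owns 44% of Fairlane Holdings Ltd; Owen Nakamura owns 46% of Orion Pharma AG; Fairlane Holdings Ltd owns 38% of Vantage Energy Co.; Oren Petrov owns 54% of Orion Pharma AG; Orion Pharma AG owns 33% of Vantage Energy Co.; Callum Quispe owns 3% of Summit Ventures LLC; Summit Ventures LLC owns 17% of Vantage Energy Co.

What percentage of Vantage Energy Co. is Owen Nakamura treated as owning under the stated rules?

By spousal attribution (R1), Owen Nakamura is treated as also owning Oren Petrov's interest in Orion Pharma AG, giving 46% + 54% = 100%.
By spousal attribution (R1), Owen Nakamura is treated as also owning Oren Petrov's interest in Summit Ventures LLC, giving 36% + 61% = 97%.
Chain via Orion Pharma AG (R3): 100% × 33% = 33% of Vantage Energy Co.
Chain via Summit Ventures LLC (R3): 97% × 17% = 16.49% of Vantage Energy Co.
Chain via Fairlane Holdings Ltd (R3): 44% × 38% = 16.72% of Vantage Energy Co.
Aggregating (R2): 33% + 16.49% + 16.72% = 66.21%.

66.21%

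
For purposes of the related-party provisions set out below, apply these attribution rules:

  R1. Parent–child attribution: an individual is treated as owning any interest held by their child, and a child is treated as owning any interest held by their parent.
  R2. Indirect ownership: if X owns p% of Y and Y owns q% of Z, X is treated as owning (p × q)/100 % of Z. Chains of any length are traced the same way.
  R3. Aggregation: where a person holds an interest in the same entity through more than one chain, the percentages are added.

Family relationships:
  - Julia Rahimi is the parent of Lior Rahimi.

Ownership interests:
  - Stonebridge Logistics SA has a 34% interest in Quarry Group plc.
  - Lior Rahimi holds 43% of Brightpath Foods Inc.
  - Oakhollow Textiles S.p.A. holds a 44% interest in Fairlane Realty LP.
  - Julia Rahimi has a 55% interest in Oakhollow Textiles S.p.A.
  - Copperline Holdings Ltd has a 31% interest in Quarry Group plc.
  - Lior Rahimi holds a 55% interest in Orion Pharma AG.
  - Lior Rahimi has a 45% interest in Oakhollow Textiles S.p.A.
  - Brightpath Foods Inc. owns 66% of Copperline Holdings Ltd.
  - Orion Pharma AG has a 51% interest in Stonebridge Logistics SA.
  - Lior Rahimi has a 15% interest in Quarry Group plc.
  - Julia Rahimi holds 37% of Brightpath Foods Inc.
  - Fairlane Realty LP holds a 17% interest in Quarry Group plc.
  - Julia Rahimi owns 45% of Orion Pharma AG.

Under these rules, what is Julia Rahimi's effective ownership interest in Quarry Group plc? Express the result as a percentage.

By parent–child attribution (R1), Julia Rahimi is treated as also owning Lior Rahimi's interest in Oakhollow Textiles S.p.A, giving 55% + 45% = 100%.
By parent–child attribution (R1), Julia Rahimi is treated as also owning Lior Rahimi's interest in Orion Pharma AG, giving 45% + 55% = 100%.
By parent–child attribution (R1), Julia Rahimi is treated as also owning Lior Rahimi's interest in Brightpath Foods Inc, giving 37% + 43% = 80%.
By parent–child attribution (R1), Julia Rahimi is treated as owning Lior Rahimi's 15% interest in Quarry Group plc.
Chain via Oakhollow Textiles S.p.A. → Fairlane Realty LP (R2): 100% × 44% × 17% = 7.48% of Quarry Group plc.
Chain via Orion Pharma AG → Stonebridge Logistics SA (R2): 100% × 51% × 34% = 17.34% of Quarry Group plc.
Chain via Brightpath Foods Inc. → Copperline Holdings Ltd (R2): 80% × 66% × 31% = 16.368% of Quarry Group plc.
Direct interest in Quarry Group plc: 15%.
Aggregating (R3): 7.48% + 17.34% + 16.368% + 15% = 56.188%.

56.188%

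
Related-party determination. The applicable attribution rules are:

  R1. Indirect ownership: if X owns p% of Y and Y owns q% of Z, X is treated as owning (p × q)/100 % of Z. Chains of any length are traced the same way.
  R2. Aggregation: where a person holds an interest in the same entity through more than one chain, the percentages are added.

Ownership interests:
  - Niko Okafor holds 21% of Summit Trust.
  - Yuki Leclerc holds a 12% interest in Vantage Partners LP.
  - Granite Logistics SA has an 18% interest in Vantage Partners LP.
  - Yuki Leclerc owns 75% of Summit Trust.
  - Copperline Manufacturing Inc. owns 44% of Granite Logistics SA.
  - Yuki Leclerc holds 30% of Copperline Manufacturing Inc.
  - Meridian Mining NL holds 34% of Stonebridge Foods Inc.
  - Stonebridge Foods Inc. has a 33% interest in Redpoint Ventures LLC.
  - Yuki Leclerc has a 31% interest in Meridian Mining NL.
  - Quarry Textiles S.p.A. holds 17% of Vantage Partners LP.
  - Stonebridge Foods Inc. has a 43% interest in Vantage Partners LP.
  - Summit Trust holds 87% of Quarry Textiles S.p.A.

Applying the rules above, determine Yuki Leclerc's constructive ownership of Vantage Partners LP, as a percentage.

Chain via Copperline Manufacturing Inc. → Granite Logistics SA (R1): 30% × 44% × 18% = 2.376% of Vantage Partners LP.
Chain via Summit Trust → Quarry Textiles S.p.A. (R1): 75% × 87% × 17% = 11.0925% of Vantage Partners LP.
Chain via Meridian Mining NL → Stonebridge Foods Inc. (R1): 31% × 34% × 43% = 4.5322% of Vantage Partners LP.
Direct interest in Vantage Partners LP: 12%.
Aggregating (R2): 2.376% + 11.0925% + 4.5322% + 12% = 30.0007%.

30.0007%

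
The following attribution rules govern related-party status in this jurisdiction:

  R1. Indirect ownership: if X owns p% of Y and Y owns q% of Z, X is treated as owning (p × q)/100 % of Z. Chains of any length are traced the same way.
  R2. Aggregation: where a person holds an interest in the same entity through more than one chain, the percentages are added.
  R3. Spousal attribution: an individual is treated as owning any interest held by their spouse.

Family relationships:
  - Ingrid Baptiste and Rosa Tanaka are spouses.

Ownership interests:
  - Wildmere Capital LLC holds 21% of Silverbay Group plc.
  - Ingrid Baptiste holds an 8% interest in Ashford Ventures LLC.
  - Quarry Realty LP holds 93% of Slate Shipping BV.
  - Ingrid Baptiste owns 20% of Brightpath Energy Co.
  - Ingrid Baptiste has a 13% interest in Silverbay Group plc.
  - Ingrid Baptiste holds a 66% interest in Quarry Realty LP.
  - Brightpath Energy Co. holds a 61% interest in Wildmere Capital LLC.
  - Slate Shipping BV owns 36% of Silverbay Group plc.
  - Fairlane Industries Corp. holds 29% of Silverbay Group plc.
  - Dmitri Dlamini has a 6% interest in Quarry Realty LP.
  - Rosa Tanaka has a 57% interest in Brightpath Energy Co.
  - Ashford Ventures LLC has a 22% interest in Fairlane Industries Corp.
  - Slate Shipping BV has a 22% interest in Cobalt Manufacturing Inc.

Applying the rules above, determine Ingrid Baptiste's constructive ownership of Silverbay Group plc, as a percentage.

By spousal attribution (R3), Ingrid Baptiste is treated as also owning Rosa Tanaka's interest in Brightpath Energy Co, giving 20% + 57% = 77%.
Chain via Brightpath Energy Co. → Wildmere Capital LLC (R1): 77% × 61% × 21% = 9.8637% of Silverbay Group plc.
Chain via Quarry Realty LP → Slate Shipping BV (R1): 66% × 93% × 36% = 22.0968% of Silverbay Group plc.
Chain via Ashford Ventures LLC → Fairlane Industries Corp. (R1): 8% × 22% × 29% = 0.5104% of Silverbay Group plc.
Direct interest in Silverbay Group plc: 13%.
Aggregating (R2): 9.8637% + 22.0968% + 0.5104% + 13% = 45.4709%.

45.4709%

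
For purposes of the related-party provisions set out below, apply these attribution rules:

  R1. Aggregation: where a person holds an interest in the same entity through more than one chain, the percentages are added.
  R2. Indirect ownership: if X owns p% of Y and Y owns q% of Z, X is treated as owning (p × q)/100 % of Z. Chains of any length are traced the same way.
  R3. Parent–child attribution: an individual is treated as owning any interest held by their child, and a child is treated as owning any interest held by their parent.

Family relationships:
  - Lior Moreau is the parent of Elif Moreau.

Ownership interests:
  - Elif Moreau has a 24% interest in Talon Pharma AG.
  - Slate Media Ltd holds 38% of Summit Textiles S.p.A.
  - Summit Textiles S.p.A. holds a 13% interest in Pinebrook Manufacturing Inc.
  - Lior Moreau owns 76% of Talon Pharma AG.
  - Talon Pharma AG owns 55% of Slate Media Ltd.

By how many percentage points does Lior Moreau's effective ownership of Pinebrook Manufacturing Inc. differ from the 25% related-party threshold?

By parent–child attribution (R3), Lior Moreau is treated as also owning Elif Moreau's interest in Talon Pharma AG, giving 76% + 24% = 100%.
Chain via Talon Pharma AG → Slate Media Ltd → Summit Textiles S.p.A. (R2): 100% × 55% × 38% × 13% = 2.717% of Pinebrook Manufacturing Inc.
2.717% falls short of the 25% threshold by 22.283 percentage points.

22.283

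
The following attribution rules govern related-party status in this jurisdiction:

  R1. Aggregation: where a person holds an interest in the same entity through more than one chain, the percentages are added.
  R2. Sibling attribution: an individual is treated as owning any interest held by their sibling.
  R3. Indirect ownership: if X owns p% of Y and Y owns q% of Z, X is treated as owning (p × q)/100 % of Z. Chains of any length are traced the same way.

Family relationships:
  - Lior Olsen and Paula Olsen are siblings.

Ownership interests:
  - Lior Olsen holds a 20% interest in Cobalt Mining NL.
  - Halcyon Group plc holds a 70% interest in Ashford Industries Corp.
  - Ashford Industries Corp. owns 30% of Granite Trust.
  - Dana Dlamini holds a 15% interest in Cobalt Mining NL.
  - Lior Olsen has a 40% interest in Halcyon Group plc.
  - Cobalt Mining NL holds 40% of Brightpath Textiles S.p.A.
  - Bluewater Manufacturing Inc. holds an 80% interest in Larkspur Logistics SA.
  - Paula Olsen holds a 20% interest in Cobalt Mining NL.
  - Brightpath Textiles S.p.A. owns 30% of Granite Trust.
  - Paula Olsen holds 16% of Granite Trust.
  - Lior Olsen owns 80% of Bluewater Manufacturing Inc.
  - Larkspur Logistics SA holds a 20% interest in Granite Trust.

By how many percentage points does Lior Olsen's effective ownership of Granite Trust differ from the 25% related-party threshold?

By sibling attribution (R2), Lior Olsen is treated as also owning Paula Olsen's interest in Cobalt Mining NL, giving 20% + 20% = 40%.
By sibling attribution (R2), Lior Olsen is treated as owning Paula Olsen's 16% interest in Granite Trust.
Chain via Halcyon Group plc → Ashford Industries Corp. (R3): 40% × 70% × 30% = 8.4% of Granite Trust.
Chain via Cobalt Mining NL → Brightpath Textiles S.p.A. (R3): 40% × 40% × 30% = 4.8% of Granite Trust.
Chain via Bluewater Manufacturing Inc. → Larkspur Logistics SA (R3): 80% × 80% × 20% = 12.8% of Granite Trust.
Direct interest in Granite Trust: 16%.
Aggregating (R1): 8.4% + 4.8% + 12.8% + 16% = 42%.
42% exceeds the 25% threshold by 17 percentage points.

17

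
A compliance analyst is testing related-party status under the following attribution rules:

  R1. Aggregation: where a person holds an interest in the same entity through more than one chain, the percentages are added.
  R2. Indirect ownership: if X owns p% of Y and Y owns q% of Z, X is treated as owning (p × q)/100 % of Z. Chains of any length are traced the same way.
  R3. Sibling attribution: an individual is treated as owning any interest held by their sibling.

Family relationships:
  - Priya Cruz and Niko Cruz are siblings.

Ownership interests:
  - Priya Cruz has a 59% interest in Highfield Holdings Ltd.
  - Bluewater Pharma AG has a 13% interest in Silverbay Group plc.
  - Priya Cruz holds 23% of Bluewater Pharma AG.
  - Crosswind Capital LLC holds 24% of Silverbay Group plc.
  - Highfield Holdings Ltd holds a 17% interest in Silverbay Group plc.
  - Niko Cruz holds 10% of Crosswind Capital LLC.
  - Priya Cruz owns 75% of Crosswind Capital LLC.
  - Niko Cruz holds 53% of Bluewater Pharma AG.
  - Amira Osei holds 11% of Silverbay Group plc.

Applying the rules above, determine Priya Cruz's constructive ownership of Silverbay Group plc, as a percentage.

By sibling attribution (R3), Priya Cruz is treated as also owning Niko Cruz's interest in Crosswind Capital LLC, giving 75% + 10% = 85%.
By sibling attribution (R3), Priya Cruz is treated as also owning Niko Cruz's interest in Bluewater Pharma AG, giving 23% + 53% = 76%.
Chain via Crosswind Capital LLC (R2): 85% × 24% = 20.4% of Silverbay Group plc.
Chain via Bluewater Pharma AG (R2): 76% × 13% = 9.88% of Silverbay Group plc.
Chain via Highfield Holdings Ltd (R2): 59% × 17% = 10.03% of Silverbay Group plc.
Aggregating (R1): 20.4% + 9.88% + 10.03% = 40.31%.

40.31%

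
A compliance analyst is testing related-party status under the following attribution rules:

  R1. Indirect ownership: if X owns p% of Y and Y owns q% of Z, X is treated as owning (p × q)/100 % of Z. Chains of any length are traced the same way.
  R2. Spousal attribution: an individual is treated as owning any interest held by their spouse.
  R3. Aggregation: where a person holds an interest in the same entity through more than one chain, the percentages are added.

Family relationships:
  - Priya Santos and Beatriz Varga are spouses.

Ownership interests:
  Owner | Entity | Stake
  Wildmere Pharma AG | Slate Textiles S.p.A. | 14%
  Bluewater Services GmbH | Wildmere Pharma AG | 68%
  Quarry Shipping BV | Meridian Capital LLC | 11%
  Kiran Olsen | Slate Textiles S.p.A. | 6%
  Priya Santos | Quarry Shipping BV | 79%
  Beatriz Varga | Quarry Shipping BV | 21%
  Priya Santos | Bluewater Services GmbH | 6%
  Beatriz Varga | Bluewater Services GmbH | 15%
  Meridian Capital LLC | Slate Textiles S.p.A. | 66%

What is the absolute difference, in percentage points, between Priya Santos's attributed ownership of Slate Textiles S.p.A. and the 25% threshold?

By spousal attribution (R2), Priya Santos is treated as also owning Beatriz Varga's interest in Bluewater Services GmbH, giving 6% + 15% = 21%.
By spousal attribution (R2), Priya Santos is treated as also owning Beatriz Varga's interest in Quarry Shipping BV, giving 79% + 21% = 100%.
Chain via Bluewater Services GmbH → Wildmere Pharma AG (R1): 21% × 68% × 14% = 1.9992% of Slate Textiles S.p.A.
Chain via Quarry Shipping BV → Meridian Capital LLC (R1): 100% × 11% × 66% = 7.26% of Slate Textiles S.p.A.
Aggregating (R3): 1.9992% + 7.26% = 9.2592%.
9.2592% falls short of the 25% threshold by 15.7408 percentage points.

15.7408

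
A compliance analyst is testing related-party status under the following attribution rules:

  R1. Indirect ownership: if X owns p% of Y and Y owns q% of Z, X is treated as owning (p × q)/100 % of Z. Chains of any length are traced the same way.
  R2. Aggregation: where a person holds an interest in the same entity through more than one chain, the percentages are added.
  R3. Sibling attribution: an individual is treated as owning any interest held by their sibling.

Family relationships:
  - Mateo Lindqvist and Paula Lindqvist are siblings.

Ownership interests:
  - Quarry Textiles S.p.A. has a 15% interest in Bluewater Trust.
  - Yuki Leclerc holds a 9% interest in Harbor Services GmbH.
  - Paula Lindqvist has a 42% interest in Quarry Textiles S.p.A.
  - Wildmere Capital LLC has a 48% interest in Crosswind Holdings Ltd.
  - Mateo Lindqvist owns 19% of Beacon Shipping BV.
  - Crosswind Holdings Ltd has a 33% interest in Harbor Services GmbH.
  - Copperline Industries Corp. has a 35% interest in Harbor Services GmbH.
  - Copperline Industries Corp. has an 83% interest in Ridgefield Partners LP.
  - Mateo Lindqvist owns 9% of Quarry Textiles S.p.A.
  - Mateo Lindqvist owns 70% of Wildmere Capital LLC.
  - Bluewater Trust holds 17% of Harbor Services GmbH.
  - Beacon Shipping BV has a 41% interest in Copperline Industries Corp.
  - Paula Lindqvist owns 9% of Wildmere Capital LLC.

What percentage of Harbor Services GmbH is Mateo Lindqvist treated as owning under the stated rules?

By sibling attribution (R3), Mateo Lindqvist is treated as also owning Paula Lindqvist's interest in Quarry Textiles S.p.A, giving 9% + 42% = 51%.
By sibling attribution (R3), Mateo Lindqvist is treated as also owning Paula Lindqvist's interest in Wildmere Capital LLC, giving 70% + 9% = 79%.
Chain via Quarry Textiles S.p.A. → Bluewater Trust (R1): 51% × 15% × 17% = 1.3005% of Harbor Services GmbH.
Chain via Wildmere Capital LLC → Crosswind Holdings Ltd (R1): 79% × 48% × 33% = 12.5136% of Harbor Services GmbH.
Chain via Beacon Shipping BV → Copperline Industries Corp. (R1): 19% × 41% × 35% = 2.7265% of Harbor Services GmbH.
Aggregating (R2): 1.3005% + 12.5136% + 2.7265% = 16.5406%.

16.5406%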